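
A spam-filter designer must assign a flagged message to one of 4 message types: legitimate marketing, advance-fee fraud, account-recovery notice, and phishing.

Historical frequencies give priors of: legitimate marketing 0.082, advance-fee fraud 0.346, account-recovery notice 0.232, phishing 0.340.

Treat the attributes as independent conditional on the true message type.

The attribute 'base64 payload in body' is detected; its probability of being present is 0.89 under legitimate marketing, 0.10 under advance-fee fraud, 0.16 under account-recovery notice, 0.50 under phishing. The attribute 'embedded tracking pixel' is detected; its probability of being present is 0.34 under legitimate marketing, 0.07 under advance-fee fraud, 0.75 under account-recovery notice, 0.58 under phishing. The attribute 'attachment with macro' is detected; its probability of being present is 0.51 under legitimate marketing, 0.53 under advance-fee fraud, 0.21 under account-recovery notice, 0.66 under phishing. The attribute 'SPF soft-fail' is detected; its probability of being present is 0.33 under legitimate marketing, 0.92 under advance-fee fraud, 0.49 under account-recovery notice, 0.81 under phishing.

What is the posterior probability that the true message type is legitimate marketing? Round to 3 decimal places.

0.069

Multiply each prior by the joint likelihood of the attribute pattern:
  legitimate marketing: 0.082 × 0.89 × 0.34 × 0.51 × 0.33 = 0.0041761
  advance-fee fraud: 0.346 × 0.10 × 0.07 × 0.53 × 0.92 = 0.001181
  account-recovery notice: 0.232 × 0.16 × 0.75 × 0.21 × 0.49 = 0.0028647
  phishing: 0.340 × 0.50 × 0.58 × 0.66 × 0.81 = 0.052712
The unnormalized weights sum to 0.060933.
P(legitimate marketing | evidence) = 0.0041761 / 0.060933 ≈ 0.069.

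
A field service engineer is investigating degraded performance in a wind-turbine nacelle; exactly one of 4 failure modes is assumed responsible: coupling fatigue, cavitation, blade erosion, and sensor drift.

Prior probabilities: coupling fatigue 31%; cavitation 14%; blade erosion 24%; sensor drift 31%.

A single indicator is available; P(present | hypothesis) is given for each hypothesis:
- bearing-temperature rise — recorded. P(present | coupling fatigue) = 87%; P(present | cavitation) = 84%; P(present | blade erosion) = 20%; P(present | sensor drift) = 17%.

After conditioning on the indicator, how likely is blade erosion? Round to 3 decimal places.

0.098

By Bayes' rule, the unnormalized weight for each hypothesis is prior × likelihood:
  coupling fatigue: 0.31 × 0.87 = 0.2697
  cavitation: 0.14 × 0.84 = 0.1176
  blade erosion: 0.24 × 0.20 = 0.048
  sensor drift: 0.31 × 0.17 = 0.0527
Marginal likelihood of the evidence = 0.488.
P(blade erosion | evidence) = 0.048 / 0.488 ≈ 0.098.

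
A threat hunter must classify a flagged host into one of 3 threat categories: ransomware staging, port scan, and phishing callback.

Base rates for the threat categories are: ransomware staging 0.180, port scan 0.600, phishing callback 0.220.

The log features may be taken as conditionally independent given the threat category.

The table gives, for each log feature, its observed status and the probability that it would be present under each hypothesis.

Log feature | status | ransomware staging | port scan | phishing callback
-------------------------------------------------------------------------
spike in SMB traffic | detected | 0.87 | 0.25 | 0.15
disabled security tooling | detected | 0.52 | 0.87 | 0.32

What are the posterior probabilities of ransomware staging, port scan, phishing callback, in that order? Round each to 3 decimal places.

For each hypothesis, the unnormalized posterior weight is prior × product of the log feature likelihoods:
  ransomware staging: 0.180 × 0.87 × 0.52 = 0.081432
  port scan: 0.600 × 0.25 × 0.87 = 0.1305
  phishing callback: 0.220 × 0.15 × 0.32 = 0.01056
Normalizing constant Z = 0.081432 + 0.1305 + 0.01056 = 0.22249.
P(ransomware staging | evidence) = 0.081432 / 0.22249 ≈ 0.366
P(port scan | evidence) = 0.1305 / 0.22249 ≈ 0.587
P(phishing callback | evidence) = 0.01056 / 0.22249 ≈ 0.047

0.366, 0.587, 0.047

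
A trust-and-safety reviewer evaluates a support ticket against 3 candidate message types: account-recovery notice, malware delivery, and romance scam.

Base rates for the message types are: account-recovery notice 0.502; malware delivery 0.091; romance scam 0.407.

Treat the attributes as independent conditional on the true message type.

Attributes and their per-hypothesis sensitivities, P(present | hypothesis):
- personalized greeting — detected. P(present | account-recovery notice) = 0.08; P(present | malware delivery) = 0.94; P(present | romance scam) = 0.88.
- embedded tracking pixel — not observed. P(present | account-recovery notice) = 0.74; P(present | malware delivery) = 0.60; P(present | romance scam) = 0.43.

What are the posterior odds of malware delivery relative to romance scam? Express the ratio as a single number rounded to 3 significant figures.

0.168

Unnormalized posterior weight (prior times the attribute likelihoods) for each of the two hypotheses (using 1 − P(present | H) for each absent attribute):
  malware delivery: 0.091 × 0.94 × (1 − 0.60) = 0.034216
  romance scam: 0.407 × 0.88 × (1 − 0.43) = 0.20415
Odds(malware delivery : romance scam) = 0.034216 / 0.20415 ≈ 0.168.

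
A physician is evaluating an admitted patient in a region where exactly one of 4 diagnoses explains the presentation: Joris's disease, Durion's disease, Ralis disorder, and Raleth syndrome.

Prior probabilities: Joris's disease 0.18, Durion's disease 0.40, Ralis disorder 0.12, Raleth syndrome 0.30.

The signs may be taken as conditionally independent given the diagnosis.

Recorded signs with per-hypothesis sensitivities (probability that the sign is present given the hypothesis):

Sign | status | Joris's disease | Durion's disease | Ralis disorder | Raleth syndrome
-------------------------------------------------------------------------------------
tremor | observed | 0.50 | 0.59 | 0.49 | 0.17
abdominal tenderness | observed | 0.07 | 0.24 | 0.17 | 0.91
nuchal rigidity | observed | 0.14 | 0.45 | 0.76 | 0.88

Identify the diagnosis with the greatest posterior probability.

By Bayes' rule with conditional independence, the unnormalized weight for each hypothesis is prior × ∏ likelihoods:
  Joris's disease: 0.18 × 0.50 × 0.07 × 0.14 = 0.000882
  Durion's disease: 0.40 × 0.59 × 0.24 × 0.45 = 0.025488
  Ralis disorder: 0.12 × 0.49 × 0.17 × 0.76 = 0.007597
  Raleth syndrome: 0.30 × 0.17 × 0.91 × 0.88 = 0.040841
The unnormalized weights sum to 0.074808.
P(Joris's disease | evidence) ≈ 0.000882 / 0.074808 ≈ 0.012
P(Durion's disease | evidence) ≈ 0.025488 / 0.074808 ≈ 0.341
P(Ralis disorder | evidence) ≈ 0.007597 / 0.074808 ≈ 0.102
P(Raleth syndrome | evidence) ≈ 0.040841 / 0.074808 ≈ 0.546
The largest is 0.546, so Raleth syndrome is most probable.

Raleth syndrome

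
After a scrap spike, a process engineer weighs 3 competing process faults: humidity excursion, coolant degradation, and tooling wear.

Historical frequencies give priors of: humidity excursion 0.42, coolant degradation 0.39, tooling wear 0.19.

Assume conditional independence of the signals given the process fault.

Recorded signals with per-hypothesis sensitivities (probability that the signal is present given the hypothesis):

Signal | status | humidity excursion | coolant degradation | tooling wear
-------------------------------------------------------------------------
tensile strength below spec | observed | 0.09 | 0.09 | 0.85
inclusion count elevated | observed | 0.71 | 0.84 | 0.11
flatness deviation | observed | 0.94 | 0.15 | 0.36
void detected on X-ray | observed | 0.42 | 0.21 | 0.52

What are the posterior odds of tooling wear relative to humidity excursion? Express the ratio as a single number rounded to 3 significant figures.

Unnormalized posterior weight (prior times the signal likelihoods) for each of the two hypotheses:
  tooling wear: 0.19 × 0.85 × 0.11 × 0.36 × 0.52 = 0.0033256
  humidity excursion: 0.42 × 0.09 × 0.71 × 0.94 × 0.42 = 0.010596
Posterior odds = 0.0033256 / 0.010596 ≈ 0.314.

0.314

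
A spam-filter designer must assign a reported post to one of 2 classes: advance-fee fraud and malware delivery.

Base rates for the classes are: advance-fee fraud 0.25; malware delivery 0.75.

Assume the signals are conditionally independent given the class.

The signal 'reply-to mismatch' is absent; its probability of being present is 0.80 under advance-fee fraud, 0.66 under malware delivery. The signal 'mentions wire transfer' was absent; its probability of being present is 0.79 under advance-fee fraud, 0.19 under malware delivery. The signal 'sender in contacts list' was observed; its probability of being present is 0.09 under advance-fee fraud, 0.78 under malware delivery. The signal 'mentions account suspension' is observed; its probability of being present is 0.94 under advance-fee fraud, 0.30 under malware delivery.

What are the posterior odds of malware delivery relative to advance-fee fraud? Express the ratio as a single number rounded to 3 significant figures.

54.4

Posterior odds equal prior odds times the likelihood ratio; only the two competing hypotheses matter (using 1 − P(present | H) for each absent signal).
  malware delivery: 0.75 × (1 − 0.66) × (1 − 0.19) × 0.78 × 0.30 = 0.048333
  advance-fee fraud: 0.25 × (1 − 0.80) × (1 − 0.79) × 0.09 × 0.94 = 0.0008883
Posterior odds = 0.048333 / 0.0008883 ≈ 54.4.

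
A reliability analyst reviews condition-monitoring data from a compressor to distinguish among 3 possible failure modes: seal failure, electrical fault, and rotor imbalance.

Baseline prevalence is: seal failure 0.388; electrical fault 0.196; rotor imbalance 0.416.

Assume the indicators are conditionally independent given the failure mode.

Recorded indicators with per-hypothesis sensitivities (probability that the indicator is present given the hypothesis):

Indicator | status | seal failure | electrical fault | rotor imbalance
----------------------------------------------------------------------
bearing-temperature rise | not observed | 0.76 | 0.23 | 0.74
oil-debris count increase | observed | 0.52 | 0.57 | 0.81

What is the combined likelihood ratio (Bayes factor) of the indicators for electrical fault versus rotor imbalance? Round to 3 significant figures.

2.08

The Bayes factor is the ratio of the joint likelihoods of the indicator pattern under the two hypotheses (using 1 − P(present | H) for each absent indicator).
  electrical fault: (1 − 0.23) × 0.57 = 0.4389
  rotor imbalance: (1 − 0.74) × 0.81 = 0.2106
Bayes factor = 0.4389 / 0.2106 ≈ 2.08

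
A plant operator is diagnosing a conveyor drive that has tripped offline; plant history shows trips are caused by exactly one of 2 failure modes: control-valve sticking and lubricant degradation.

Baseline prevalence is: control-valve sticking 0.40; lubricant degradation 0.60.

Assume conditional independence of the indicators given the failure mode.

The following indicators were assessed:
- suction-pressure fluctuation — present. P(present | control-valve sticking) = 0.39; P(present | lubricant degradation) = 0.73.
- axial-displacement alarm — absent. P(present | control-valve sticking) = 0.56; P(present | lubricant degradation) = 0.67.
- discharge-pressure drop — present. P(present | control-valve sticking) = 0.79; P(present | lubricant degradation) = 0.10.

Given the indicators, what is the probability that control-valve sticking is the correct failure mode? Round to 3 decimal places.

For each hypothesis, the unnormalized posterior weight is prior × product of the indicator likelihoods (using 1 − P(present | H) for each absent indicator):
  control-valve sticking: 0.40 × 0.39 × (1 − 0.56) × 0.79 = 0.054226
  lubricant degradation: 0.60 × 0.73 × (1 − 0.67) × 0.10 = 0.014454
Normalizing constant Z = 0.054226 + 0.014454 = 0.06868.
P(control-valve sticking | evidence) = 0.054226 / 0.06868 ≈ 0.790.

0.790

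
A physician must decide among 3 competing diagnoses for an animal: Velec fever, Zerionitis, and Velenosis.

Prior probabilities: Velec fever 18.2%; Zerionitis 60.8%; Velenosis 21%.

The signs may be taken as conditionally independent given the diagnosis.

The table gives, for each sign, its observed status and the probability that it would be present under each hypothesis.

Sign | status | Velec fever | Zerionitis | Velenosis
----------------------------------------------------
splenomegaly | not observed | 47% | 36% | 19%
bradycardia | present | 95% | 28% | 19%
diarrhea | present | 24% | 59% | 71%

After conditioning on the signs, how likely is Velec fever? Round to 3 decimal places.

0.201

For each hypothesis, the unnormalized posterior weight is prior × product of the sign likelihoods (using 1 − P(present | H) for each absent sign):
  Velec fever: 0.182 × (1 − 0.47) × 0.95 × 0.24 = 0.021993
  Zerionitis: 0.608 × (1 − 0.36) × 0.28 × 0.59 = 0.064283
  Velenosis: 0.210 × (1 − 0.19) × 0.19 × 0.71 = 0.022946
Marginal likelihood of the evidence = 0.10922.
P(Velec fever | evidence) = 0.021993 / 0.10922 ≈ 0.201.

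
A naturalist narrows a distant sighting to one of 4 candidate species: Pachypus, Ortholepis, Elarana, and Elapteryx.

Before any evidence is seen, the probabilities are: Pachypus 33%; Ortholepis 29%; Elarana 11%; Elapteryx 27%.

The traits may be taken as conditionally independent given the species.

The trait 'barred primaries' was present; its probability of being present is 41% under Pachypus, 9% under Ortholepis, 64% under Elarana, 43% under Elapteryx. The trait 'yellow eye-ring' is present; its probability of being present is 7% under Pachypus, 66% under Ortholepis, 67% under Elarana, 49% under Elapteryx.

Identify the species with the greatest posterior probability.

Elapteryx

By Bayes' rule with conditional independence, the unnormalized weight for each hypothesis is prior × ∏ likelihoods:
  Pachypus: 0.33 × 0.41 × 0.07 = 0.009471
  Ortholepis: 0.29 × 0.09 × 0.66 = 0.017226
  Elarana: 0.11 × 0.64 × 0.67 = 0.047168
  Elapteryx: 0.27 × 0.43 × 0.49 = 0.056889
Marginal likelihood of the evidence = 0.13075.
P(Pachypus | evidence) ≈ 0.009471 / 0.13075 ≈ 0.072
P(Ortholepis | evidence) ≈ 0.017226 / 0.13075 ≈ 0.132
P(Elarana | evidence) ≈ 0.047168 / 0.13075 ≈ 0.361
P(Elapteryx | evidence) ≈ 0.056889 / 0.13075 ≈ 0.435
The largest is 0.435, so Elapteryx is most probable.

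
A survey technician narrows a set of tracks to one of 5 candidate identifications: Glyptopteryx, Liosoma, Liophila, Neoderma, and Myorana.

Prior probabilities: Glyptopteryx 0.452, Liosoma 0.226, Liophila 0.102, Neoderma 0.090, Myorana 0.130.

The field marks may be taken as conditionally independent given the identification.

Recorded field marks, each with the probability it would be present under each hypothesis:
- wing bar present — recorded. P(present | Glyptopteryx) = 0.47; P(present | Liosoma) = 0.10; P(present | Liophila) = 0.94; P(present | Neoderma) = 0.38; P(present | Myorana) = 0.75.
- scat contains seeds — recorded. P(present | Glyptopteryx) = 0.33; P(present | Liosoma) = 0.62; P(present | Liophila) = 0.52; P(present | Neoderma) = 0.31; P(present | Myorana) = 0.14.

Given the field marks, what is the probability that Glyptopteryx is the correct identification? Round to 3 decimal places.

By Bayes' rule with conditional independence, the unnormalized weight for each hypothesis is prior × ∏ likelihoods:
  Glyptopteryx: 0.452 × 0.47 × 0.33 = 0.070105
  Liosoma: 0.226 × 0.10 × 0.62 = 0.014012
  Liophila: 0.102 × 0.94 × 0.52 = 0.049858
  Neoderma: 0.090 × 0.38 × 0.31 = 0.010602
  Myorana: 0.130 × 0.75 × 0.14 = 0.01365
Marginal likelihood of the evidence = 0.15823.
P(Glyptopteryx | evidence) = 0.070105 / 0.15823 ≈ 0.443.

0.443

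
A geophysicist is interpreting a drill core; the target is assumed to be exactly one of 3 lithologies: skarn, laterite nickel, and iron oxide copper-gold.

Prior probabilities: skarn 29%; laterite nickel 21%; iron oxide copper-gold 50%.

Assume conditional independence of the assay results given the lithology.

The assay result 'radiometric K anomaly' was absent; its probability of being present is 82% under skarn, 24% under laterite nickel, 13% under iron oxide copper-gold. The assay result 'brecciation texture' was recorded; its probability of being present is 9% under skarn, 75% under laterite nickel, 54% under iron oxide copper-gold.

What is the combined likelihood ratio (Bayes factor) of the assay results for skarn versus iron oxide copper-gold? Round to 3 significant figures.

0.0345

Joint likelihood of the assay result pattern under each hypothesis (using 1 − P(present | H) for each absent assay result):
  skarn: (1 − 0.82) × 0.09 = 0.0162
  iron oxide copper-gold: (1 − 0.13) × 0.54 = 0.4698
Bayes factor = 0.0162 / 0.4698 ≈ 0.0345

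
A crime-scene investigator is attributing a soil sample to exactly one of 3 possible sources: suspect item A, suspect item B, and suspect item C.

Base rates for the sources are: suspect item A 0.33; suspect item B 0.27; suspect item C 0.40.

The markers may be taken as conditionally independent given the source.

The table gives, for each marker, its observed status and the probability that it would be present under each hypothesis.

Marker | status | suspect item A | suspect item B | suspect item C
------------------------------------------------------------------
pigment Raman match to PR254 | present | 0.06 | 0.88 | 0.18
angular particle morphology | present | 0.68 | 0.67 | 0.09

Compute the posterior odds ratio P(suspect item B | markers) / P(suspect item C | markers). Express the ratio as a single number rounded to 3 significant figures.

The normalizing constant cancels in an odds ratio, so compute prior × likelihood for the two hypotheses only:
  suspect item B: 0.27 × 0.88 × 0.67 = 0.15919
  suspect item C: 0.40 × 0.18 × 0.09 = 0.00648
Posterior odds = 0.15919 / 0.00648 ≈ 24.6.

24.6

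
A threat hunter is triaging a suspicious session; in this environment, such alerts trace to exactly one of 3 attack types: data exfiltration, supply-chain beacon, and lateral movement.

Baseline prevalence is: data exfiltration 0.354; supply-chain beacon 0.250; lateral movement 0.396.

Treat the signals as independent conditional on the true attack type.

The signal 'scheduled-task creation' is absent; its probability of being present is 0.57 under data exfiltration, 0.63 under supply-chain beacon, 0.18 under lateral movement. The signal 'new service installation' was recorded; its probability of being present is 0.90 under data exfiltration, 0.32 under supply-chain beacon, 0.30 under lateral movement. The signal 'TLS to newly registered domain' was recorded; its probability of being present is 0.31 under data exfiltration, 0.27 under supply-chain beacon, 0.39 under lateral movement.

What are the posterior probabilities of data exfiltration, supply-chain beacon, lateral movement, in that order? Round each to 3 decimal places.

For each hypothesis, the unnormalized posterior weight is prior × product of the signal likelihoods (using 1 − P(present | H) for each absent signal):
  data exfiltration: 0.354 × (1 − 0.57) × 0.90 × 0.31 = 0.042469
  supply-chain beacon: 0.250 × (1 − 0.63) × 0.32 × 0.27 = 0.007992
  lateral movement: 0.396 × (1 − 0.18) × 0.30 × 0.39 = 0.037992
Marginal likelihood of the evidence = 0.088454.
P(data exfiltration | evidence) = 0.042469 / 0.088454 ≈ 0.480
P(supply-chain beacon | evidence) = 0.007992 / 0.088454 ≈ 0.090
P(lateral movement | evidence) = 0.037992 / 0.088454 ≈ 0.430

0.480, 0.090, 0.430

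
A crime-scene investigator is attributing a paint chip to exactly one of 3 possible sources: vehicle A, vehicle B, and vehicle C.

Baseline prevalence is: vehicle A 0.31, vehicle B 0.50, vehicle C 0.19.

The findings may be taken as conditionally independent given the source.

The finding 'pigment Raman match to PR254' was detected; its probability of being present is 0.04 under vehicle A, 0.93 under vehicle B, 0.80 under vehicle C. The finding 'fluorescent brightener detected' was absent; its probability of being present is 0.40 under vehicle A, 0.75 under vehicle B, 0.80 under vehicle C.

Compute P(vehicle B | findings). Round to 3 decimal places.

0.754

Multiply each prior by the joint likelihood of the evidence pattern (using 1 − P(present | H) for each absent finding):
  vehicle A: 0.31 × 0.04 × (1 − 0.40) = 0.00744
  vehicle B: 0.50 × 0.93 × (1 − 0.75) = 0.11625
  vehicle C: 0.19 × 0.80 × (1 − 0.80) = 0.0304
Normalizing constant Z = 0.00744 + 0.11625 + 0.0304 = 0.15409.
P(vehicle B | evidence) = 0.11625 / 0.15409 ≈ 0.754.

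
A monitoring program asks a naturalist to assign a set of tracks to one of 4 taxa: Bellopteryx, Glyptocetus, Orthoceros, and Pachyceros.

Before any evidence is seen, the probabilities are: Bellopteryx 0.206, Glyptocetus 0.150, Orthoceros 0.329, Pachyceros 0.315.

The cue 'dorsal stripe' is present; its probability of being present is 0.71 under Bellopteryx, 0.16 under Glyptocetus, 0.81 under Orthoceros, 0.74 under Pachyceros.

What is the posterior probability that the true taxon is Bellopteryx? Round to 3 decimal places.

Multiply each prior by the likelihood of the cue:
  Bellopteryx: 0.206 × 0.71 = 0.14626
  Glyptocetus: 0.150 × 0.16 = 0.024
  Orthoceros: 0.329 × 0.81 = 0.26649
  Pachyceros: 0.315 × 0.74 = 0.2331
Normalizing constant Z = 0.14626 + 0.024 + 0.26649 + 0.2331 = 0.66985.
P(Bellopteryx | evidence) = 0.14626 / 0.66985 ≈ 0.218.

0.218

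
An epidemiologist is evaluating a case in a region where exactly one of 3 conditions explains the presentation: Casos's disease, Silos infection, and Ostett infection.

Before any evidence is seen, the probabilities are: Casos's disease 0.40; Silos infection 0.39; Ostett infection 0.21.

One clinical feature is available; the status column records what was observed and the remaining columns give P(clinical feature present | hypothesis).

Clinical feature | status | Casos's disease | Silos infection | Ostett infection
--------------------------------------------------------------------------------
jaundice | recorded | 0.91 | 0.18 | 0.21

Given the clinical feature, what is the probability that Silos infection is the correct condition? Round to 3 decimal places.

Multiply each prior by the likelihood of the clinical feature:
  Casos's disease: 0.40 × 0.91 = 0.364
  Silos infection: 0.39 × 0.18 = 0.0702
  Ostett infection: 0.21 × 0.21 = 0.0441
Normalizing constant Z = 0.364 + 0.0702 + 0.0441 = 0.4783.
P(Silos infection | evidence) = 0.0702 / 0.4783 ≈ 0.147.

0.147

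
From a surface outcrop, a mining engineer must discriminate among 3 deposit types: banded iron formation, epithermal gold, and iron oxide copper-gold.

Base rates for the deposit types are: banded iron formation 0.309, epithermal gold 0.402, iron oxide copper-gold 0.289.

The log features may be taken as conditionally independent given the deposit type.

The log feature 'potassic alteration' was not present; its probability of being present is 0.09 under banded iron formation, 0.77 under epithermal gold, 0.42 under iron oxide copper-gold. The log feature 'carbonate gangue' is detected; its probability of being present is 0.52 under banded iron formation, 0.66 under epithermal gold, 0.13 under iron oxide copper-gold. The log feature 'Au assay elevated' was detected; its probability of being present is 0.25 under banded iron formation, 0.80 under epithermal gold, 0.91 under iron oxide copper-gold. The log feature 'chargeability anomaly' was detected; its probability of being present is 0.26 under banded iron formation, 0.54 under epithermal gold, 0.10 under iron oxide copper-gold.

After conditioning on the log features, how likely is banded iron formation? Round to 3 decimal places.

0.251

For each hypothesis, the unnormalized posterior weight is prior × product of the log feature likelihoods (using 1 − P(present | H) for each absent log feature):
  banded iron formation: 0.309 × (1 − 0.09) × 0.52 × 0.25 × 0.26 = 0.0095042
  epithermal gold: 0.402 × (1 − 0.77) × 0.66 × 0.80 × 0.54 = 0.026362
  iron oxide copper-gold: 0.289 × (1 − 0.42) × 0.13 × 0.91 × 0.10 = 0.0019829
Normalizing constant Z = 0.0095042 + 0.026362 + 0.0019829 = 0.037849.
P(banded iron formation | evidence) = 0.0095042 / 0.037849 ≈ 0.251.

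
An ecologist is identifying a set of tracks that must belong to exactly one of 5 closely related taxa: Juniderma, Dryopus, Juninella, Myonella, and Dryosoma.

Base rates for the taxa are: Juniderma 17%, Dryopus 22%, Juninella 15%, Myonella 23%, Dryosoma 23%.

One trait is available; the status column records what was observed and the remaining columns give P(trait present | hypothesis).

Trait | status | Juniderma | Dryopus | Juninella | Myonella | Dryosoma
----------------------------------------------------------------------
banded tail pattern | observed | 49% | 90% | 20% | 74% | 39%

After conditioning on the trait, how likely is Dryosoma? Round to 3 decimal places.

By Bayes' rule, the unnormalized weight for each hypothesis is prior × likelihood:
  Juniderma: 0.17 × 0.49 = 0.0833
  Dryopus: 0.22 × 0.90 = 0.198
  Juninella: 0.15 × 0.20 = 0.03
  Myonella: 0.23 × 0.74 = 0.1702
  Dryosoma: 0.23 × 0.39 = 0.0897
The unnormalized weights sum to 0.5712.
P(Dryosoma | evidence) = 0.0897 / 0.5712 ≈ 0.157.

0.157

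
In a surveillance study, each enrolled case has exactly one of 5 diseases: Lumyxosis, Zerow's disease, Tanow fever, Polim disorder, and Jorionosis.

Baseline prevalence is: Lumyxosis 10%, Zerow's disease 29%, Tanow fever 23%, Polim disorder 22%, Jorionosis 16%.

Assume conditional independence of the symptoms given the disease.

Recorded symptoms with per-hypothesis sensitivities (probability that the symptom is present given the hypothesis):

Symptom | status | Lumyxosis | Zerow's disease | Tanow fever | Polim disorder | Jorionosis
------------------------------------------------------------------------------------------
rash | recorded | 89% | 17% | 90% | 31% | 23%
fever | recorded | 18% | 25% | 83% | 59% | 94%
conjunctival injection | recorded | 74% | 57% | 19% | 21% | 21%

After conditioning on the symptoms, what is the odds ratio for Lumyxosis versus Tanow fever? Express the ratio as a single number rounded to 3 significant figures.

Posterior odds equal prior odds times the likelihood ratio; only the two competing hypotheses matter.
  Lumyxosis: 0.10 × 0.89 × 0.18 × 0.74 = 0.011855
  Tanow fever: 0.23 × 0.90 × 0.83 × 0.19 = 0.032644
Posterior odds = 0.011855 / 0.032644 ≈ 0.363.

0.363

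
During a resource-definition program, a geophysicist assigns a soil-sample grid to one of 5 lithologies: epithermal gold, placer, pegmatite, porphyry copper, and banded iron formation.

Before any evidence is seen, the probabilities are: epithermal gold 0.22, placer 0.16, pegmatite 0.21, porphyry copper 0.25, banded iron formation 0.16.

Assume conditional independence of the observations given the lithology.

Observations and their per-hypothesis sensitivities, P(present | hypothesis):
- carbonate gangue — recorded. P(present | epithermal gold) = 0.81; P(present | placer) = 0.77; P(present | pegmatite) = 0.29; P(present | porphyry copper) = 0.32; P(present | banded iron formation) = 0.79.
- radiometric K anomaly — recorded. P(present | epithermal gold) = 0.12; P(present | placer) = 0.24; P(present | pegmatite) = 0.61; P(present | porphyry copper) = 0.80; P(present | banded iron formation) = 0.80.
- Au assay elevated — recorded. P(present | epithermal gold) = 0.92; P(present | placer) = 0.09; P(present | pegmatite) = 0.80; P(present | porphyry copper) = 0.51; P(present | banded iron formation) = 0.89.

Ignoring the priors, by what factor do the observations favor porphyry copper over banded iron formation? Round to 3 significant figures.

Joint likelihood of the evidence pattern under each hypothesis:
  porphyry copper: 0.32 × 0.80 × 0.51 = 0.13056
  banded iron formation: 0.79 × 0.80 × 0.89 = 0.56248
Bayes factor = 0.13056 / 0.56248 ≈ 0.232

0.232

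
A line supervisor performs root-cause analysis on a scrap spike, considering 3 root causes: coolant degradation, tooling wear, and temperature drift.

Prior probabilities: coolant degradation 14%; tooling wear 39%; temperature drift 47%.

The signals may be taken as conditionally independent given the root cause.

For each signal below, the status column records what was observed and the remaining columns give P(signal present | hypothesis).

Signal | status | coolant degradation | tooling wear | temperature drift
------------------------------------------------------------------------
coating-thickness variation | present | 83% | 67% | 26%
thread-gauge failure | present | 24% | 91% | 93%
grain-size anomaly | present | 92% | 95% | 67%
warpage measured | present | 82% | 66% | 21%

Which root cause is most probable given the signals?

For each hypothesis, the unnormalized posterior weight is prior × product of the signal likelihoods:
  coolant degradation: 0.14 × 0.83 × 0.24 × 0.92 × 0.82 = 0.021039
  tooling wear: 0.39 × 0.67 × 0.91 × 0.95 × 0.66 = 0.14909
  temperature drift: 0.47 × 0.26 × 0.93 × 0.67 × 0.21 = 0.01599
The unnormalized weights sum to 0.18612.
P(coolant degradation | evidence) ≈ 0.021039 / 0.18612 ≈ 0.113
P(tooling wear | evidence) ≈ 0.14909 / 0.18612 ≈ 0.801
P(temperature drift | evidence) ≈ 0.01599 / 0.18612 ≈ 0.086
The largest is 0.801, so tooling wear is most probable.

tooling wear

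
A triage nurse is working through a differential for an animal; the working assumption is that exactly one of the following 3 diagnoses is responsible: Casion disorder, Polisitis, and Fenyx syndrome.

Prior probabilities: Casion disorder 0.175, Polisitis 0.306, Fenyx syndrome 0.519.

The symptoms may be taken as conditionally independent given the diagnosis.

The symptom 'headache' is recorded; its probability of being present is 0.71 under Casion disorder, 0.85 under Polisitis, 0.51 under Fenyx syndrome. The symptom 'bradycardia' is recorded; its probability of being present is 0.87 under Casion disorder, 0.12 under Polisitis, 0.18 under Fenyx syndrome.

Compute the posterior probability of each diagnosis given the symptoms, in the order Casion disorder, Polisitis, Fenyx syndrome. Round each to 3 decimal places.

0.578, 0.167, 0.255

For each hypothesis, the unnormalized posterior weight is prior × product of the symptom likelihoods:
  Casion disorder: 0.175 × 0.71 × 0.87 = 0.1081
  Polisitis: 0.306 × 0.85 × 0.12 = 0.031212
  Fenyx syndrome: 0.519 × 0.51 × 0.18 = 0.047644
Normalizing constant Z = 0.1081 + 0.031212 + 0.047644 = 0.18695.
P(Casion disorder | evidence) = 0.1081 / 0.18695 ≈ 0.578
P(Polisitis | evidence) = 0.031212 / 0.18695 ≈ 0.167
P(Fenyx syndrome | evidence) = 0.047644 / 0.18695 ≈ 0.255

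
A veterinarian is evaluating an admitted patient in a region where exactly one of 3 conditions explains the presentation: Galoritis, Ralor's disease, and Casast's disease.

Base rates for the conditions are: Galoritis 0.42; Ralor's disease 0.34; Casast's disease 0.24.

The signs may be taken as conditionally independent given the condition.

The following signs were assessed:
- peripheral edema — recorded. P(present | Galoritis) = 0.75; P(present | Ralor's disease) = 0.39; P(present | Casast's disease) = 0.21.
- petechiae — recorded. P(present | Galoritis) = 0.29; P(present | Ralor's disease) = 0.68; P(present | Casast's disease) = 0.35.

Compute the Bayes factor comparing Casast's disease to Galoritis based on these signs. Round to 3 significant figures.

The Bayes factor is the ratio of the joint likelihoods of the sign pattern under the two hypotheses.
  Casast's disease: 0.21 × 0.35 = 0.0735
  Galoritis: 0.75 × 0.29 = 0.2175
Bayes factor = 0.0735 / 0.2175 ≈ 0.338

0.338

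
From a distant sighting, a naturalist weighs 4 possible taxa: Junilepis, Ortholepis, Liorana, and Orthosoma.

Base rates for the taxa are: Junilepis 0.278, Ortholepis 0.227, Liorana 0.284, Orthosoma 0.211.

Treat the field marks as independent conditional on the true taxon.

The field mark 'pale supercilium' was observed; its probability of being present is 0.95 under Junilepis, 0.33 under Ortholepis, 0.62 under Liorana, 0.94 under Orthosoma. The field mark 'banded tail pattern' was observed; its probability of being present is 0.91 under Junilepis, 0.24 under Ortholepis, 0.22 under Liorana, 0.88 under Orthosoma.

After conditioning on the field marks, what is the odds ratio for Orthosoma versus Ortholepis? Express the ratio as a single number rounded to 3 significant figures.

Unnormalized posterior weight (prior times the field mark likelihoods) for each of the two hypotheses:
  Orthosoma: 0.211 × 0.94 × 0.88 = 0.17454
  Ortholepis: 0.227 × 0.33 × 0.24 = 0.017978
Posterior odds = 0.17454 / 0.017978 ≈ 9.71.

9.71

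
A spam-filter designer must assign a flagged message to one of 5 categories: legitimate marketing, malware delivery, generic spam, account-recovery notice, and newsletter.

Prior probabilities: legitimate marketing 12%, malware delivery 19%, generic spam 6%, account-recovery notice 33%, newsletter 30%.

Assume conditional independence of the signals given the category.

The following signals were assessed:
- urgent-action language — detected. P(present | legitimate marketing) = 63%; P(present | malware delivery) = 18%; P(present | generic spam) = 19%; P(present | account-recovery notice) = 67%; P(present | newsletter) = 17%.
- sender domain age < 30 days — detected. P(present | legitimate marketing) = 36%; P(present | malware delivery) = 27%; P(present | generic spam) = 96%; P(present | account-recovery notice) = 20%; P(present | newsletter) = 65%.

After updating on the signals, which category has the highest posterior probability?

By Bayes' rule with conditional independence, the unnormalized weight for each hypothesis is prior × ∏ likelihoods:
  legitimate marketing: 0.12 × 0.63 × 0.36 = 0.027216
  malware delivery: 0.19 × 0.18 × 0.27 = 0.009234
  generic spam: 0.06 × 0.19 × 0.96 = 0.010944
  account-recovery notice: 0.33 × 0.67 × 0.20 = 0.04422
  newsletter: 0.30 × 0.17 × 0.65 = 0.03315
The unnormalized weights sum to 0.12476.
P(legitimate marketing | evidence) ≈ 0.027216 / 0.12476 ≈ 0.218
P(malware delivery | evidence) ≈ 0.009234 / 0.12476 ≈ 0.074
P(generic spam | evidence) ≈ 0.010944 / 0.12476 ≈ 0.088
P(account-recovery notice | evidence) ≈ 0.04422 / 0.12476 ≈ 0.354
P(newsletter | evidence) ≈ 0.03315 / 0.12476 ≈ 0.266
The largest is 0.354, so account-recovery notice is most probable.

account-recovery notice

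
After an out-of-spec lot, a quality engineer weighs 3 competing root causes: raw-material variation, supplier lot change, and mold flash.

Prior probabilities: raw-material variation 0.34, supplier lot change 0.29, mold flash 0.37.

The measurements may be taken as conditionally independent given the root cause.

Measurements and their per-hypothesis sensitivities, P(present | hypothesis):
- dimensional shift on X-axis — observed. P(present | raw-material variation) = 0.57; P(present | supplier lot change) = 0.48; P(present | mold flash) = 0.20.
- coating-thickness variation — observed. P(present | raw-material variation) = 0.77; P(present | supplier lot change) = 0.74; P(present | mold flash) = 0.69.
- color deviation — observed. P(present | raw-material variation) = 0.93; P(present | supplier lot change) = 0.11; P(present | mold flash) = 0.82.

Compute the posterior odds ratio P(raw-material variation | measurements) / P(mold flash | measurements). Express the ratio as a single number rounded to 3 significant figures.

Unnormalized posterior weight (prior times the measurement likelihoods) for each of the two hypotheses:
  raw-material variation: 0.34 × 0.57 × 0.77 × 0.93 = 0.13878
  mold flash: 0.37 × 0.20 × 0.69 × 0.82 = 0.041869
Posterior odds = 0.13878 / 0.041869 ≈ 3.31.

3.31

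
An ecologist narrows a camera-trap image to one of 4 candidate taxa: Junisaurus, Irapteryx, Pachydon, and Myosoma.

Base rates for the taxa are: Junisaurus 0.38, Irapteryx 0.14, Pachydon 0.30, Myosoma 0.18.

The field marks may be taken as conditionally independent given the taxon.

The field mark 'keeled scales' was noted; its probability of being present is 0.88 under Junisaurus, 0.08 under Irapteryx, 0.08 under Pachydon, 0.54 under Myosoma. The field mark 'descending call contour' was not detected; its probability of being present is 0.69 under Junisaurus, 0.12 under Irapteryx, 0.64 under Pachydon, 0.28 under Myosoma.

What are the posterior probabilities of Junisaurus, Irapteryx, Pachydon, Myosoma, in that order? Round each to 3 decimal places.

Multiply each prior by the joint likelihood of the field mark pattern (using 1 − P(present | H) for each absent field mark):
  Junisaurus: 0.38 × 0.88 × (1 − 0.69) = 0.10366
  Irapteryx: 0.14 × 0.08 × (1 − 0.12) = 0.009856
  Pachydon: 0.30 × 0.08 × (1 − 0.64) = 0.00864
  Myosoma: 0.18 × 0.54 × (1 − 0.28) = 0.069984
Marginal likelihood of the evidence = 0.19214.
P(Junisaurus | evidence) = 0.10366 / 0.19214 ≈ 0.540
P(Irapteryx | evidence) = 0.009856 / 0.19214 ≈ 0.051
P(Pachydon | evidence) = 0.00864 / 0.19214 ≈ 0.045
P(Myosoma | evidence) = 0.069984 / 0.19214 ≈ 0.364

0.540, 0.051, 0.045, 0.364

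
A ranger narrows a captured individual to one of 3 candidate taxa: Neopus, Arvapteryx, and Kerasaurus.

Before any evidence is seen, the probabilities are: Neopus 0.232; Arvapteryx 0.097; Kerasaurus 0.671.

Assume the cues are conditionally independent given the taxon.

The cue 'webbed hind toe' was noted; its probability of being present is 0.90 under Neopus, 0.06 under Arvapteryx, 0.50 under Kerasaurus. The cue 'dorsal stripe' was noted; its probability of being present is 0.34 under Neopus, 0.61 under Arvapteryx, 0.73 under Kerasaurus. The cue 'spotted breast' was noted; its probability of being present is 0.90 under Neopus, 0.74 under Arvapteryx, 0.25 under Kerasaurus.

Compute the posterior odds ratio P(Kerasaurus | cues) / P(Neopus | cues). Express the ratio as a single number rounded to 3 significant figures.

0.958

Unnormalized posterior weight (prior times the cue likelihoods) for each of the two hypotheses:
  Kerasaurus: 0.671 × 0.50 × 0.73 × 0.25 = 0.061229
  Neopus: 0.232 × 0.90 × 0.34 × 0.90 = 0.063893
Posterior odds = 0.061229 / 0.063893 ≈ 0.958.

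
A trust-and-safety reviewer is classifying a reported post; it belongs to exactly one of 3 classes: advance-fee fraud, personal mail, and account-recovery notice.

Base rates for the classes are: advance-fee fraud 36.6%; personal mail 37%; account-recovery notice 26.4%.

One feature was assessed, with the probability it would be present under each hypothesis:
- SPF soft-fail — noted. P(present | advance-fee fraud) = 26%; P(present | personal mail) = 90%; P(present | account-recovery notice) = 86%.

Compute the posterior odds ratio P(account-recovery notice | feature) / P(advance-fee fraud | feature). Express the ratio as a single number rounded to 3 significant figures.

2.39

Posterior odds equal prior odds times the likelihood ratio; only the two competing hypotheses matter.
  account-recovery notice: 0.264 × 0.86 = 0.22704
  advance-fee fraud: 0.366 × 0.26 = 0.09516
Odds(account-recovery notice : advance-fee fraud) = 0.22704 / 0.09516 ≈ 2.39.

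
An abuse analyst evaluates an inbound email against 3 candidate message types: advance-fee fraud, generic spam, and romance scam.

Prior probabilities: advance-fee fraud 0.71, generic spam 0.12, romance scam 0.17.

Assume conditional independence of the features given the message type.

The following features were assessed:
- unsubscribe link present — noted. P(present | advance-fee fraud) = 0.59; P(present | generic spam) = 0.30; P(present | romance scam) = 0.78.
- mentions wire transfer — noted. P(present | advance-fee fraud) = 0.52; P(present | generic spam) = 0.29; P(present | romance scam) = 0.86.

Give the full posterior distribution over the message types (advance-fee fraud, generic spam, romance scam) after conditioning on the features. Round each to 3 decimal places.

Multiply each prior by the joint likelihood of the feature pattern:
  advance-fee fraud: 0.71 × 0.59 × 0.52 = 0.21783
  generic spam: 0.12 × 0.30 × 0.29 = 0.01044
  romance scam: 0.17 × 0.78 × 0.86 = 0.11404
Normalizing constant Z = 0.21783 + 0.01044 + 0.11404 = 0.3423.
P(advance-fee fraud | evidence) = 0.21783 / 0.3423 ≈ 0.636
P(generic spam | evidence) = 0.01044 / 0.3423 ≈ 0.030
P(romance scam | evidence) = 0.11404 / 0.3423 ≈ 0.333

0.636, 0.030, 0.333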